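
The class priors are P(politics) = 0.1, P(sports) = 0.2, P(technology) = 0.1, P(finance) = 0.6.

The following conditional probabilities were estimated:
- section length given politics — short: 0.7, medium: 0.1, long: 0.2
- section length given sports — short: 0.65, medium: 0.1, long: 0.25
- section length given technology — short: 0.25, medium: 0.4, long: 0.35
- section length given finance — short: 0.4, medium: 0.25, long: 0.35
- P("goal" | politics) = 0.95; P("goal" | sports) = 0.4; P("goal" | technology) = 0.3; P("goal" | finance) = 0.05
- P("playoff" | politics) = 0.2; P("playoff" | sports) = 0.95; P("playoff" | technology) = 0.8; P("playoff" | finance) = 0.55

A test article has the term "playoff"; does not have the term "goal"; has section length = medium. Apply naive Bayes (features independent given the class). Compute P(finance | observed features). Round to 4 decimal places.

0.6981

politics: 0.1 × 0.1 × (1−0.95) × 0.2 = 0.0001
sports: 0.2 × 0.1 × (1−0.4) × 0.95 = 0.0114
technology: 0.1 × 0.4 × (1−0.3) × 0.8 = 0.0224
finance: 0.6 × 0.25 × (1−0.05) × 0.55 = 0.078375
P(finance | x) = 0.078375 / 0.112275 ≈ 0.6981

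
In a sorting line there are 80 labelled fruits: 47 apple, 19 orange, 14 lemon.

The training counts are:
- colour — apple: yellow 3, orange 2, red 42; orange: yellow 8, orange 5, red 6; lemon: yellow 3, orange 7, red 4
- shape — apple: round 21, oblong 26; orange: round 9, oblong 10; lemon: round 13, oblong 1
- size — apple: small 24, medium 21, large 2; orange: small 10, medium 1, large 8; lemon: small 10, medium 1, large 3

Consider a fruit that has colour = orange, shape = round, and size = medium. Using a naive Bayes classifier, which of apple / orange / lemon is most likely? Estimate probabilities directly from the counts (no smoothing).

lemon

apple: (47/80) × (2/47) × (21/47) × (21/47) ≈ 0.00499095
orange: (19/80) × (5/19) × (9/19) × (1/19) ≈ 0.00155817
lemon: (14/80) × (7/14) × (13/14) × (1/14) ≈ 0.00580357
Highest score → lemon.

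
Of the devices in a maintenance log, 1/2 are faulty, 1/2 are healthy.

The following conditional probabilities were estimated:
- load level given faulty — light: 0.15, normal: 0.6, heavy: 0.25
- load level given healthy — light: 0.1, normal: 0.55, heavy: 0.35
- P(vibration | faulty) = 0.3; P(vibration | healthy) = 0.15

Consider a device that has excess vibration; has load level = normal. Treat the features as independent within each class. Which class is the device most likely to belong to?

faulty

faulty: 0.5 × 0.6 × 0.3 = 0.09
healthy: 0.5 × 0.55 × 0.15 = 0.04125
Highest score → faulty.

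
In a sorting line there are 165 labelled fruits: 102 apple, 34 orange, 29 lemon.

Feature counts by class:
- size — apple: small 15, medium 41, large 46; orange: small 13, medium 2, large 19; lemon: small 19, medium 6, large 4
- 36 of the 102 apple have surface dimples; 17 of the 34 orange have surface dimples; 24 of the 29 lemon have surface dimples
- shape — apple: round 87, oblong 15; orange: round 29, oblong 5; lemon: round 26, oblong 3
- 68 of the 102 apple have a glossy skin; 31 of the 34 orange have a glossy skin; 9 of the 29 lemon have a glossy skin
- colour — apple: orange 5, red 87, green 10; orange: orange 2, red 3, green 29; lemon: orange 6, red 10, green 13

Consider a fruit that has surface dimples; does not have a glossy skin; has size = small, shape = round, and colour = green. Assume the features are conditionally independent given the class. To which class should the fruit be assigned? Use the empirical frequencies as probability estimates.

apple: (102/165) × (15/102) × (36/102) × (87/102) × (34/102) × (10/102) ≈ 0.00089435
orange: (34/165) × (13/34) × (17/34) × (29/34) × (3/34) × (29/34) ≈ 0.00252877
lemon: (29/165) × (19/29) × (24/29) × (26/29) × (20/29) × (13/29) ≈ 0.0264141
Highest score → lemon.

lemon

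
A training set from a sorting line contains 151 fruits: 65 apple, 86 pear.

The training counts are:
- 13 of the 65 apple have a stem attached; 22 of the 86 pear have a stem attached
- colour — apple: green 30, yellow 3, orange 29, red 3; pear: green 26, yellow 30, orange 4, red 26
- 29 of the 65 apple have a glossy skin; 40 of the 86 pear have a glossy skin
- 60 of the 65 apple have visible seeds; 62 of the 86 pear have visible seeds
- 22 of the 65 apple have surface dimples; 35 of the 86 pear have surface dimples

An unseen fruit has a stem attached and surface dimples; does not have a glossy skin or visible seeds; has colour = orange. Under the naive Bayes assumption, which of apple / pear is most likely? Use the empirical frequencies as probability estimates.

apple

apple: (65/151) × (13/65) × (29/65) × (36/65) × (5/65) × (22/65) ≈ 0.000553868
pear: (86/151) × (22/86) × (4/86) × (46/86) × (24/86) × (35/86) ≈ 0.00041167
Highest score → apple.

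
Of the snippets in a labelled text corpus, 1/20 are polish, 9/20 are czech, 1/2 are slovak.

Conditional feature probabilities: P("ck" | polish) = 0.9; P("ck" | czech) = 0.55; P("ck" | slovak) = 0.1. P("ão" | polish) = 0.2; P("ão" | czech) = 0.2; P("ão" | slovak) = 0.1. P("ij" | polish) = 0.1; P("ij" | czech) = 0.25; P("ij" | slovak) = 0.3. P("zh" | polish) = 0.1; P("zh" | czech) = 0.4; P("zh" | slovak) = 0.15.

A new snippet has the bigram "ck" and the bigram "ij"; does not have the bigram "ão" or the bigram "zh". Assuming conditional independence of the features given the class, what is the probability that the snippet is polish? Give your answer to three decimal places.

0.073

polish: 0.05 × 0.9 × (1−0.2) × 0.1 × (1−0.1) = 0.00324
czech: 0.45 × 0.55 × (1−0.2) × 0.25 × (1−0.4) = 0.0297
slovak: 0.5 × 0.1 × (1−0.1) × 0.3 × (1−0.15) = 0.011475
P(polish | x) = 0.00324 / 0.044415 ≈ 0.073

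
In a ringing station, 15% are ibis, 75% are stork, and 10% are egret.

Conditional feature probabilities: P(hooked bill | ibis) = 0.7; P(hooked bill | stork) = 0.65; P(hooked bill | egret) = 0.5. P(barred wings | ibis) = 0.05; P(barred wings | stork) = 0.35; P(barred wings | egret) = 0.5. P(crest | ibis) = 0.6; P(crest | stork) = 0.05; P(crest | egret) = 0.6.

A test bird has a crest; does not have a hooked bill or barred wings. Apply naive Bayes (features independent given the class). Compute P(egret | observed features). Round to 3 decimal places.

ibis: 0.15 × (1−0.7) × (1−0.05) × 0.6 = 0.02565
stork: 0.75 × (1−0.65) × (1−0.35) × 0.05 = 0.00853125
egret: 0.1 × (1−0.5) × (1−0.5) × 0.6 = 0.015
P(egret | x) = 0.015 / 0.04918125 ≈ 0.305

0.305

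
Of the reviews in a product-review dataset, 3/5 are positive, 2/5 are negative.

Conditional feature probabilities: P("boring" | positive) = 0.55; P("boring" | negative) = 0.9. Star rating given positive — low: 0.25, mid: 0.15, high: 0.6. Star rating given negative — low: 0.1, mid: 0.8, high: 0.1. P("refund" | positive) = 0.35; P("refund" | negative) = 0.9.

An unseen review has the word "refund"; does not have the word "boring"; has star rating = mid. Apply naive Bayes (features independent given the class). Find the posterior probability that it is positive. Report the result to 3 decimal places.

positive: 0.6 × (1−0.55) × 0.15 × 0.35 = 0.014175
negative: 0.4 × (1−0.9) × 0.8 × 0.9 = 0.0288
P(positive | x) = 0.014175 / 0.042975 ≈ 0.330

0.330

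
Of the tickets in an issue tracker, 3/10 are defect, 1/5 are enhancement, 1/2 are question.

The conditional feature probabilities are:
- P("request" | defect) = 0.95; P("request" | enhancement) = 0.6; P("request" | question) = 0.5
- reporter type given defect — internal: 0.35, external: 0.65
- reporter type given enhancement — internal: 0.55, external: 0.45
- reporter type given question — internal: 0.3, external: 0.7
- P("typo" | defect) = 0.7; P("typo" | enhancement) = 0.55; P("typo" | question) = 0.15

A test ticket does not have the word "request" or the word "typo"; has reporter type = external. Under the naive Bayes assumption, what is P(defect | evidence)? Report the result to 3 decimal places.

defect: 0.3 × (1−0.95) × 0.65 × (1−0.7) = 0.002925
enhancement: 0.2 × (1−0.6) × 0.45 × (1−0.55) = 0.0162
question: 0.5 × (1−0.5) × 0.7 × (1−0.15) = 0.14875
P(defect | x) = 0.002925 / 0.167875 ≈ 0.017

0.017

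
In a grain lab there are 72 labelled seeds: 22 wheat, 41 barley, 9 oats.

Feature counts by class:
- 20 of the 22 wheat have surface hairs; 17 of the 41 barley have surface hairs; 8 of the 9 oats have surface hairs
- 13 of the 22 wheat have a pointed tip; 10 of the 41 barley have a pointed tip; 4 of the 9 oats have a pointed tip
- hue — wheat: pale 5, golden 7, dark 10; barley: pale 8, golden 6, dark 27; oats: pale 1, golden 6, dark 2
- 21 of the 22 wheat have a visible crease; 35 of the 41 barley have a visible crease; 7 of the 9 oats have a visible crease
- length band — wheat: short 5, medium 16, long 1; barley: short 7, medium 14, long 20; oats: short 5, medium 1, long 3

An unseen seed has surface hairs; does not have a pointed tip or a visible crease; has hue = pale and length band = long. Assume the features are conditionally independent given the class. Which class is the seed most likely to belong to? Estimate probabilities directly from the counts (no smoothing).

barley

wheat: (22/72) × (20/22) × (9/22) × (5/22) × (1/22) × (1/22) ≈ 0.0000533604
barley: (41/72) × (17/41) × (31/41) × (8/41) × (6/41) × (20/41) ≈ 0.00248665
oats: (9/72) × (8/9) × (5/9) × (1/9) × (2/9) × (3/9) ≈ 0.000508053
Highest score → barley.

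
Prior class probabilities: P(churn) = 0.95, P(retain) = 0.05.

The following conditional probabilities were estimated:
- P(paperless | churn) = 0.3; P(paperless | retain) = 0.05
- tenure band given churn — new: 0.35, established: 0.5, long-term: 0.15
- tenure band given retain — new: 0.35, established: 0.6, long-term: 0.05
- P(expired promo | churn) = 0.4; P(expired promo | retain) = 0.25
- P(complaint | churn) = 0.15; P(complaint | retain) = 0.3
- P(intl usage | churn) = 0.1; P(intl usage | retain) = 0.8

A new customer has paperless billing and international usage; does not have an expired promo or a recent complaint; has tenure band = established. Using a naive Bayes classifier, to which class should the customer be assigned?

churn

churn: 0.95 × 0.3 × 0.5 × (1−0.4) × (1−0.15) × 0.1 = 0.0072675
retain: 0.05 × 0.05 × 0.6 × (1−0.25) × (1−0.3) × 0.8 = 0.00063
Highest score → churn.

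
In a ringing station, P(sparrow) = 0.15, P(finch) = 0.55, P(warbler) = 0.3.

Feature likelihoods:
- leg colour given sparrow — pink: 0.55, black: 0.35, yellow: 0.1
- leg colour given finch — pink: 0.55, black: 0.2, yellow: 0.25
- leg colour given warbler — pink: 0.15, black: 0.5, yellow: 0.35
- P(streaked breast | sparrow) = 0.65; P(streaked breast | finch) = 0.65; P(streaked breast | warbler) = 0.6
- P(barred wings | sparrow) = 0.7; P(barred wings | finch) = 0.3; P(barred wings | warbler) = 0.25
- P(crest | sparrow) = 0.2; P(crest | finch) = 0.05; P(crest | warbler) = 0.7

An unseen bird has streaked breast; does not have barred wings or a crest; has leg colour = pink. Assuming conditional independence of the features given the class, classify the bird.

sparrow: 0.15 × 0.55 × 0.65 × (1−0.7) × (1−0.2) = 0.01287
finch: 0.55 × 0.55 × 0.65 × (1−0.3) × (1−0.05) = 0.130755625
warbler: 0.3 × 0.15 × 0.6 × (1−0.25) × (1−0.7) = 0.006075
Highest score → finch.

finch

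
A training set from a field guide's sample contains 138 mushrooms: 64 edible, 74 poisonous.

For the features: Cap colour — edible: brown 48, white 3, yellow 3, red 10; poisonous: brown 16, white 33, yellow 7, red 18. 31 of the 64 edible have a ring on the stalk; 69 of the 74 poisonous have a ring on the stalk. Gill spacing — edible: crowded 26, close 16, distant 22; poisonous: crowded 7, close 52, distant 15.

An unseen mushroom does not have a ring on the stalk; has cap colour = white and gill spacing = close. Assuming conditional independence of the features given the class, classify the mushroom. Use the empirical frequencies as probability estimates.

poisonous

edible: (64/138) × (3/64) × (33/64) × (16/64) ≈ 0.00280231
poisonous: (74/138) × (33/74) × (5/74) × (52/74) ≈ 0.0113539
Highest score → poisonous.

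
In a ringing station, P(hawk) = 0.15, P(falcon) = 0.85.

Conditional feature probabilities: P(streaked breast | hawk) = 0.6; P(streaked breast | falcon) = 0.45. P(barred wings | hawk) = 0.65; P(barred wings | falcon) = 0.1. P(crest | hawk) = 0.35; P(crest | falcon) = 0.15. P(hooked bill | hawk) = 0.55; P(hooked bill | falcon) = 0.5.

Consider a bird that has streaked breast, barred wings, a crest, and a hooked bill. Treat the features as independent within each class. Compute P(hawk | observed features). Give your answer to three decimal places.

hawk: 0.15 × 0.6 × 0.65 × 0.35 × 0.55 = 0.01126125
falcon: 0.85 × 0.45 × 0.1 × 0.15 × 0.5 = 0.00286875
P(hawk | x) = 0.01126125 / 0.01413 ≈ 0.797

0.797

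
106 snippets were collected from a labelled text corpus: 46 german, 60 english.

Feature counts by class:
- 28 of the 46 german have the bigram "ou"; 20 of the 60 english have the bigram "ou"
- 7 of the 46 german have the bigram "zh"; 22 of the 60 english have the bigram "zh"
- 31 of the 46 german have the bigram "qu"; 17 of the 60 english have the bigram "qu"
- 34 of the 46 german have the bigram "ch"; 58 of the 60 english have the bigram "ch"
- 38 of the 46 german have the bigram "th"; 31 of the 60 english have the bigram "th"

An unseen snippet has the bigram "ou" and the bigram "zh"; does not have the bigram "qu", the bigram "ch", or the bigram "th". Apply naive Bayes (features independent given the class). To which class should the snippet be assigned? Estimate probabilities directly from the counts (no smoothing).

german: (46/106) × (28/46) × (7/46) × (15/46) × (12/46) × (8/46) ≈ 0.000594677
english: (60/106) × (20/60) × (22/60) × (43/60) × (2/60) × (29/60) ≈ 0.0007988
Highest score → english.

english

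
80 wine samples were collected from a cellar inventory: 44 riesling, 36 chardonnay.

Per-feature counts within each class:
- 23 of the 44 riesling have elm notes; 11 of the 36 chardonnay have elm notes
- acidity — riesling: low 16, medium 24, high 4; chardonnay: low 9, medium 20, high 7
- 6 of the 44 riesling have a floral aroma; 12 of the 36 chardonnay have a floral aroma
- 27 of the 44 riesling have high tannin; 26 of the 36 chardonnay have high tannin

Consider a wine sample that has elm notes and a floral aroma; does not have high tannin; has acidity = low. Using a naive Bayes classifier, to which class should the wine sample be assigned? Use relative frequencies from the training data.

riesling

riesling: (44/80) × (23/44) × (16/44) × (6/44) × (17/44) ≈ 0.00550808
chardonnay: (36/80) × (11/36) × (9/36) × (12/36) × (10/36) ≈ 0.00318287
Highest score → riesling.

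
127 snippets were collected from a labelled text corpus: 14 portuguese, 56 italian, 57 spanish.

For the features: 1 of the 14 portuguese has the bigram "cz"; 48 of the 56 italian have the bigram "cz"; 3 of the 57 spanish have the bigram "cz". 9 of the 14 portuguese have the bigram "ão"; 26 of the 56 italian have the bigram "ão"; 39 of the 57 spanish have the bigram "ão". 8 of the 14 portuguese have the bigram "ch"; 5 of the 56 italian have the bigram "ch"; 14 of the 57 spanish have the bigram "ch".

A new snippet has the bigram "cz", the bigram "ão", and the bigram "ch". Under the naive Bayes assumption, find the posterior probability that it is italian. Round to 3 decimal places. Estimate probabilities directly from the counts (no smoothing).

0.695

portuguese: (14/127) × (1/14) × (9/14) × (8/14) ≈ 0.0028925
italian: (56/127) × (48/56) × (26/56) × (5/56) ≈ 0.0156677
spanish: (57/127) × (3/57) × (39/57) × (14/57) ≈ 0.00396973
P(italian | x) = 0.0156677 / 0.02252993 ≈ 0.695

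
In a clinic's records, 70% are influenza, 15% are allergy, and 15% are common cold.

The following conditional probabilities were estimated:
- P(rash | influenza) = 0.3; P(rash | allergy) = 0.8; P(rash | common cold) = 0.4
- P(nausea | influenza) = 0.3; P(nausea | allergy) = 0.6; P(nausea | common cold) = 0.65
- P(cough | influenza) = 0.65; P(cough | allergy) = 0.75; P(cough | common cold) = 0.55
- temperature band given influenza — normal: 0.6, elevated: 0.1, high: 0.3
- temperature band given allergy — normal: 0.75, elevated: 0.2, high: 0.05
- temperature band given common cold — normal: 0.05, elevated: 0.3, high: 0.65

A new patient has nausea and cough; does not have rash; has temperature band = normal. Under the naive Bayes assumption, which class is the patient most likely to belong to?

influenza

influenza: 0.7 × (1−0.3) × 0.3 × 0.65 × 0.6 = 0.05733
allergy: 0.15 × (1−0.8) × 0.6 × 0.75 × 0.75 = 0.010125
common cold: 0.15 × (1−0.4) × 0.65 × 0.55 × 0.05 = 0.00160875
Highest score → influenza.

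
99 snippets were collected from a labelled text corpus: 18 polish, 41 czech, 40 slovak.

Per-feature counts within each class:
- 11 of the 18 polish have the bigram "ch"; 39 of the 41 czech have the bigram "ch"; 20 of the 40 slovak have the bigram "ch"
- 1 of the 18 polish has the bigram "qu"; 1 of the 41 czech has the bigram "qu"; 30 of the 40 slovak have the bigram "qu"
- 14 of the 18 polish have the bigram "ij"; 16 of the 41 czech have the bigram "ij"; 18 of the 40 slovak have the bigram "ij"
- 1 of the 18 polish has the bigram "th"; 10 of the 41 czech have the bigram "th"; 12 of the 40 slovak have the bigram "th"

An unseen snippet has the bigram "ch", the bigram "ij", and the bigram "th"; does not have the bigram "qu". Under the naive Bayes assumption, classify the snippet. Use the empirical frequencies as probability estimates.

polish: (18/99) × (11/18) × (17/18) × (14/18) × (1/18) ≈ 0.00453437
czech: (41/99) × (39/41) × (40/41) × (16/41) × (10/41) ≈ 0.0365812
slovak: (40/99) × (20/40) × (10/40) × (18/40) × (12/40) ≈ 0.00681818
Highest score → czech.

czech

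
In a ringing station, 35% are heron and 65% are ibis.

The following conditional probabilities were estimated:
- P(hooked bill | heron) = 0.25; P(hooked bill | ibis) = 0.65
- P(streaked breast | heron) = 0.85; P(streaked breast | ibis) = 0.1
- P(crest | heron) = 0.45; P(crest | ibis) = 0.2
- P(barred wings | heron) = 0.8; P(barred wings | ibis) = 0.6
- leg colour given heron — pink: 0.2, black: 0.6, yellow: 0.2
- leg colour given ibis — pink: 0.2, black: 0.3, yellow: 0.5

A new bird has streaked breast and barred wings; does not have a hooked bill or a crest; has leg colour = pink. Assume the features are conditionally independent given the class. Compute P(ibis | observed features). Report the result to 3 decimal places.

heron: 0.35 × (1−0.25) × 0.85 × (1−0.45) × 0.8 × 0.2 = 0.019635
ibis: 0.65 × (1−0.65) × 0.1 × (1−0.2) × 0.6 × 0.2 = 0.002184
P(ibis | x) = 0.002184 / 0.021819 ≈ 0.100

0.100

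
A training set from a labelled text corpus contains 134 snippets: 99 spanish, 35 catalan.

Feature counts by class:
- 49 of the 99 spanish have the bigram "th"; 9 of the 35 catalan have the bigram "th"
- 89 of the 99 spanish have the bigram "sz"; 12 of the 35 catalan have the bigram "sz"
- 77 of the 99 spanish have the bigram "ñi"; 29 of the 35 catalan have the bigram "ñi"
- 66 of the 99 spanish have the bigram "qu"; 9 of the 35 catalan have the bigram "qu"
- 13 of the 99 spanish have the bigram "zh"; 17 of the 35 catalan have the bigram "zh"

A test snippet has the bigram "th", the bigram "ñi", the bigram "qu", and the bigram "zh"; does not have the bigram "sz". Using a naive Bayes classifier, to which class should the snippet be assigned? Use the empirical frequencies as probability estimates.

spanish: (99/134) × (49/99) × (10/99) × (77/99) × (66/99) × (13/99) ≈ 0.00251495
catalan: (35/134) × (9/35) × (23/35) × (29/35) × (9/35) × (17/35) ≈ 0.00456754
Highest score → catalan.

catalan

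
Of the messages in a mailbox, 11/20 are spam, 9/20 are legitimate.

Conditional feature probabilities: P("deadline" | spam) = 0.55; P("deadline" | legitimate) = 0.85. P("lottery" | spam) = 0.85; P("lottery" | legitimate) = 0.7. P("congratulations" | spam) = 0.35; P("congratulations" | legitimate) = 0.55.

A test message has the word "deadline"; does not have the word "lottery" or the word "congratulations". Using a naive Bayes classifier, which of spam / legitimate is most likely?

spam: 0.55 × 0.55 × (1−0.85) × (1−0.35) = 0.02949375
legitimate: 0.45 × 0.85 × (1−0.7) × (1−0.55) = 0.0516375
Highest score → legitimate.

legitimate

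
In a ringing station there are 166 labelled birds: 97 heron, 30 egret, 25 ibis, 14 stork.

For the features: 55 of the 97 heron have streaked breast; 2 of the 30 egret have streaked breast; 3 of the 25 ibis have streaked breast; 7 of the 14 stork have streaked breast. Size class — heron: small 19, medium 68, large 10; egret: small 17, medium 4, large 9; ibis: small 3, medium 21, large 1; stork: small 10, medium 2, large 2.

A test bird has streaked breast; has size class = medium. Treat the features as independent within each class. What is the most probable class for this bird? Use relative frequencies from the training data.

heron: (97/166) × (55/97) × (68/97) ≈ 0.232269
egret: (30/166) × (2/30) × (4/30) ≈ 0.00160643
ibis: (25/166) × (3/25) × (21/25) ≈ 0.0151807
stork: (14/166) × (7/14) × (2/14) ≈ 0.0060241
Highest score → heron.

heron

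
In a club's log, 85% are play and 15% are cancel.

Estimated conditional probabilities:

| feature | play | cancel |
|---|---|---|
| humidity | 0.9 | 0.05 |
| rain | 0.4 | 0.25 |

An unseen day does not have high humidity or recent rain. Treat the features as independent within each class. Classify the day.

cancel

play: 0.85 × (1−0.9) × (1−0.4) = 0.051
cancel: 0.15 × (1−0.05) × (1−0.25) = 0.106875
Highest score → cancel.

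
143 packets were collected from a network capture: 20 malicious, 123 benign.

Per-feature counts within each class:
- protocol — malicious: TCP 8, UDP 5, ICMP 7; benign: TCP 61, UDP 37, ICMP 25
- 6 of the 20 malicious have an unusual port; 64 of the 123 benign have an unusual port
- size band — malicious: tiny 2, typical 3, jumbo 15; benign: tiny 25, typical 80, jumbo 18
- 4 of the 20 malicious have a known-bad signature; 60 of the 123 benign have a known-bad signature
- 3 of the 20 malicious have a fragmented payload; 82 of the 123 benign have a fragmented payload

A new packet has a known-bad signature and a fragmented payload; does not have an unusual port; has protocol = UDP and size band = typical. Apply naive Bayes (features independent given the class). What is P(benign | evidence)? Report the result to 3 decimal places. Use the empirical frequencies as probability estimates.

malicious: (20/143) × (5/20) × (14/20) × (3/20) × (4/20) × (3/20) ≈ 0.00011014
benign: (123/143) × (37/123) × (59/123) × (80/123) × (60/123) × (82/123) ≈ 0.0262514
P(benign | x) = 0.0262514 / 0.02636154 ≈ 0.996

0.996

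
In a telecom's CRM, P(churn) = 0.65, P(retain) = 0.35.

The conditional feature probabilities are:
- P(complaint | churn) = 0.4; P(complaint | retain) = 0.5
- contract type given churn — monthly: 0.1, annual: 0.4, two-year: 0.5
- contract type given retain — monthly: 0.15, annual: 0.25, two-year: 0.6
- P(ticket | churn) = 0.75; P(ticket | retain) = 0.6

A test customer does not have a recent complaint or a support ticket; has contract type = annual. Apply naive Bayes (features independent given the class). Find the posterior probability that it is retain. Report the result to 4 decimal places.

0.3097

churn: 0.65 × (1−0.4) × 0.4 × (1−0.75) = 0.039
retain: 0.35 × (1−0.5) × 0.25 × (1−0.6) = 0.0175
P(retain | x) = 0.0175 / 0.0565 ≈ 0.3097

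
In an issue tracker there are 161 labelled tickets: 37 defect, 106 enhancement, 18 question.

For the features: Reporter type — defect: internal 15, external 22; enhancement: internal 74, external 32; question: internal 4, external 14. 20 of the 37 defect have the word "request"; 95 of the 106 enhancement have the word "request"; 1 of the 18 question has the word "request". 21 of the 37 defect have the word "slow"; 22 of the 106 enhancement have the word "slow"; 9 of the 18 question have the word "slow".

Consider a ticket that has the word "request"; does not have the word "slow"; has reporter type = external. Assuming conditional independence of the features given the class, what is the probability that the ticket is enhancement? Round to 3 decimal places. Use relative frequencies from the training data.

defect: (37/161) × (22/37) × (20/37) × (16/37) ≈ 0.0319406
enhancement: (106/161) × (32/106) × (95/106) × (84/106) ≈ 0.141161
question: (18/161) × (14/18) × (1/18) × (9/18) ≈ 0.00241546
P(enhancement | x) = 0.141161 / 0.17551706 ≈ 0.804

0.804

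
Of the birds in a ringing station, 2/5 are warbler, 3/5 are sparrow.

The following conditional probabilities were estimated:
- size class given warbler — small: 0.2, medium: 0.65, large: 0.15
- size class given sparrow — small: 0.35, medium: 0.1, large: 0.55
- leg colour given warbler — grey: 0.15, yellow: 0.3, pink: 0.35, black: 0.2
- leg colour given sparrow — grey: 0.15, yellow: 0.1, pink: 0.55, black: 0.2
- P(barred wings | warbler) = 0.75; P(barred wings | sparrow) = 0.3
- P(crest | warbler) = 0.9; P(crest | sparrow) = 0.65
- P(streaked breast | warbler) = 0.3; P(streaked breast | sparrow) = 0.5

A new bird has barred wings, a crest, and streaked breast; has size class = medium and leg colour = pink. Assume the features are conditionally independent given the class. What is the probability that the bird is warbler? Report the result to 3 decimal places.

0.851

warbler: 0.4 × 0.65 × 0.35 × 0.75 × 0.9 × 0.3 = 0.0184275
sparrow: 0.6 × 0.1 × 0.55 × 0.3 × 0.65 × 0.5 = 0.0032175
P(warbler | x) = 0.0184275 / 0.021645 ≈ 0.851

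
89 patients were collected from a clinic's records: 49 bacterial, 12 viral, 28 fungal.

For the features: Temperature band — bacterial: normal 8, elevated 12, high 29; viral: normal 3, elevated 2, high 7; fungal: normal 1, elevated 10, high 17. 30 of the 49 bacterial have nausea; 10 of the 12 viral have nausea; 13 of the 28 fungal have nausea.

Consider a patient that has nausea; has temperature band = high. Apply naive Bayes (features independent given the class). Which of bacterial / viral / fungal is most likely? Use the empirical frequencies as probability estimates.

bacterial: (49/89) × (29/49) × (30/49) ≈ 0.199496
viral: (12/89) × (7/12) × (10/12) ≈ 0.0655431
fungal: (28/89) × (17/28) × (13/28) ≈ 0.0886838
Highest score → bacterial.

bacterial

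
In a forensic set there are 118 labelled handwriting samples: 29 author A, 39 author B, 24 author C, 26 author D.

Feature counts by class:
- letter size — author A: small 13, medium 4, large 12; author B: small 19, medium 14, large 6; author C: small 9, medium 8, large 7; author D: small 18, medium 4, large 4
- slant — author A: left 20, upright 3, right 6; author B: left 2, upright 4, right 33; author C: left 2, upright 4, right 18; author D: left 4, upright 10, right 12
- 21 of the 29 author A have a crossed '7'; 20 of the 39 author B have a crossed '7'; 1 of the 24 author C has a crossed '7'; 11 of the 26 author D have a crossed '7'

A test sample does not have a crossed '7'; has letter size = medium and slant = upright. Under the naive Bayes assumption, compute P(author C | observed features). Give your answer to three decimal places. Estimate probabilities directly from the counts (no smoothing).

0.429

author A: (29/118) × (4/29) × (3/29) × (8/29) ≈ 0.000967371
author B: (39/118) × (14/39) × (4/39) × (19/39) ≈ 0.0059283
author C: (24/118) × (8/24) × (4/24) × (23/24) ≈ 0.0108286
author D: (26/118) × (4/26) × (10/26) × (15/26) ≈ 0.00752181
P(author C | x) = 0.0108286 / 0.025246081 ≈ 0.429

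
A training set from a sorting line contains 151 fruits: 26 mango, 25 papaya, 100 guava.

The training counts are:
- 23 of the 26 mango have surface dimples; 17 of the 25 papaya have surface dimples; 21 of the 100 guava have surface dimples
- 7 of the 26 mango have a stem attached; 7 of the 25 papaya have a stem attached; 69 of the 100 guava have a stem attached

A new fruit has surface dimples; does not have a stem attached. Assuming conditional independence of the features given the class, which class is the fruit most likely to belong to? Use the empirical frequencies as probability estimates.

mango

mango: (26/151) × (23/26) × (19/26) ≈ 0.111309
papaya: (25/151) × (17/25) × (18/25) ≈ 0.0810596
guava: (100/151) × (21/100) × (31/100) ≈ 0.0431126
Highest score → mango.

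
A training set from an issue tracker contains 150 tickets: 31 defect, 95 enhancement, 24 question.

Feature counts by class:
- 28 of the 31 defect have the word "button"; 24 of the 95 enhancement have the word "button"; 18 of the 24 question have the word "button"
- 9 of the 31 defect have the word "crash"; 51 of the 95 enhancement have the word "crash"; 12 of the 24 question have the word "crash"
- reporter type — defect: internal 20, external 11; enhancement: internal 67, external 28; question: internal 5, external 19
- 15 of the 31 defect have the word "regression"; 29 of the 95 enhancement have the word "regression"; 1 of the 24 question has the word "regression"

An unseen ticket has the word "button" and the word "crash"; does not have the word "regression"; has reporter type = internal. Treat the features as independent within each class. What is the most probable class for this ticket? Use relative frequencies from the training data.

defect: (31/150) × (28/31) × (9/31) × (20/31) × (16/31) ≈ 0.0180457
enhancement: (95/150) × (24/95) × (51/95) × (67/95) × (66/95) ≈ 0.042086
question: (24/150) × (18/24) × (12/24) × (5/24) × (23/24) ≈ 0.0119792
Highest score → enhancement.

enhancement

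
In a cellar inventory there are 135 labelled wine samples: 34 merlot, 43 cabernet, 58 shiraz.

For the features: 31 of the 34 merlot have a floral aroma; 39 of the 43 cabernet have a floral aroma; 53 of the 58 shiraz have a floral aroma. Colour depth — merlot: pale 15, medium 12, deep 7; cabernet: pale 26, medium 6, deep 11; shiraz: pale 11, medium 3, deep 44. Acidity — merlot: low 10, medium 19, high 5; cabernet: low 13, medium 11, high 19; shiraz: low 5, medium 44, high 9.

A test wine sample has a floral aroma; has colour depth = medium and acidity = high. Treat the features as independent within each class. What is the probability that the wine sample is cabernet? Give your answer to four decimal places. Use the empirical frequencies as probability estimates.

merlot: (34/135) × (31/34) × (12/34) × (5/34) ≈ 0.0119185
cabernet: (43/135) × (39/43) × (6/43) × (19/43) ≈ 0.0178114
shiraz: (58/135) × (53/58) × (3/58) × (9/58) ≈ 0.00315101
P(cabernet | x) = 0.0178114 / 0.03288091 ≈ 0.5417

0.5417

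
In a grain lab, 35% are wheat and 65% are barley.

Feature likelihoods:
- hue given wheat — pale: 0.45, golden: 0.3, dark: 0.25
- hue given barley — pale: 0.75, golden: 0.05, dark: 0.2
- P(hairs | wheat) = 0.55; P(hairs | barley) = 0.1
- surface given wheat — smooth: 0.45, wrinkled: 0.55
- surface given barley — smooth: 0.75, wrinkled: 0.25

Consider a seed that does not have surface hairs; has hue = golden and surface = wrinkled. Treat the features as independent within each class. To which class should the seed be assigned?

wheat: 0.35 × 0.3 × (1−0.55) × 0.55 = 0.0259875
barley: 0.65 × 0.05 × (1−0.1) × 0.25 = 0.0073125
Highest score → wheat.

wheat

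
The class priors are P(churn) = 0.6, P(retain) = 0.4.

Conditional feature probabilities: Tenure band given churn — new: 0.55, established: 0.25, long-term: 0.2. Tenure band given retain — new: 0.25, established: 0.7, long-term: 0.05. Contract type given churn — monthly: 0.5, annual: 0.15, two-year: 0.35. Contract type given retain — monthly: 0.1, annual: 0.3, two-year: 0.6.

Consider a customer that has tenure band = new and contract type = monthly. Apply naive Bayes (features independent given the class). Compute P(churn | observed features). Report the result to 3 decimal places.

churn: 0.6 × 0.55 × 0.5 = 0.165
retain: 0.4 × 0.25 × 0.1 = 0.01
P(churn | x) = 0.165 / 0.175 ≈ 0.943

0.943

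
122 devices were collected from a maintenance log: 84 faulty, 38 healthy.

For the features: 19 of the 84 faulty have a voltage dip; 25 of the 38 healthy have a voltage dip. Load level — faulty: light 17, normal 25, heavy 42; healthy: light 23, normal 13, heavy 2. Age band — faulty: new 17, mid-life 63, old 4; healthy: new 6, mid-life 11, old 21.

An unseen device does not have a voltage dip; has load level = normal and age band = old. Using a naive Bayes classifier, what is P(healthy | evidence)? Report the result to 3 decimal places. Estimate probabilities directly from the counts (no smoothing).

0.727

faulty: (84/122) × (65/84) × (25/84) × (4/84) ≈ 0.00755083
healthy: (38/122) × (13/38) × (13/38) × (21/38) ≈ 0.0201455
P(healthy | x) = 0.0201455 / 0.02769633 ≈ 0.727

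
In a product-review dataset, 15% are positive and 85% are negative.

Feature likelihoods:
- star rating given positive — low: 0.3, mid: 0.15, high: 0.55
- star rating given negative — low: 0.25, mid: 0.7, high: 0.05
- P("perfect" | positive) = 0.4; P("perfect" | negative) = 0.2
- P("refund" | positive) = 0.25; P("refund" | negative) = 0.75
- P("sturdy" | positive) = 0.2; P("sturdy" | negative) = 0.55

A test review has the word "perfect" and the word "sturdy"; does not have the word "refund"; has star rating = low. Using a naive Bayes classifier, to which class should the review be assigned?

positive: 0.15 × 0.3 × 0.4 × (1−0.25) × 0.2 = 0.0027
negative: 0.85 × 0.25 × 0.2 × (1−0.75) × 0.55 = 0.00584375
Highest score → negative.

negative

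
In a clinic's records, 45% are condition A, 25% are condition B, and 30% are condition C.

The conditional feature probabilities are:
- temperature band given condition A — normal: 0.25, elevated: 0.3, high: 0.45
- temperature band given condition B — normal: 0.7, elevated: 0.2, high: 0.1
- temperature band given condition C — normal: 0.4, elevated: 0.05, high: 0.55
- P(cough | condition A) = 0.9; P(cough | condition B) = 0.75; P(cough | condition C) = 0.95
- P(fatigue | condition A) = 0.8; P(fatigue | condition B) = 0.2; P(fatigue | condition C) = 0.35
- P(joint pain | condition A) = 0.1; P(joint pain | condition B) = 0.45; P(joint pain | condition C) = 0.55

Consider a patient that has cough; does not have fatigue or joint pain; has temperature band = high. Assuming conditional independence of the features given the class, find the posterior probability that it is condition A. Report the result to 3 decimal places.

0.377

condition A: 0.45 × 0.45 × 0.9 × (1−0.8) × (1−0.1) = 0.032805
condition B: 0.25 × 0.1 × 0.75 × (1−0.2) × (1−0.45) = 0.00825
condition C: 0.3 × 0.55 × 0.95 × (1−0.35) × (1−0.55) = 0.045849375
P(condition A | x) = 0.032805 / 0.086904375 ≈ 0.377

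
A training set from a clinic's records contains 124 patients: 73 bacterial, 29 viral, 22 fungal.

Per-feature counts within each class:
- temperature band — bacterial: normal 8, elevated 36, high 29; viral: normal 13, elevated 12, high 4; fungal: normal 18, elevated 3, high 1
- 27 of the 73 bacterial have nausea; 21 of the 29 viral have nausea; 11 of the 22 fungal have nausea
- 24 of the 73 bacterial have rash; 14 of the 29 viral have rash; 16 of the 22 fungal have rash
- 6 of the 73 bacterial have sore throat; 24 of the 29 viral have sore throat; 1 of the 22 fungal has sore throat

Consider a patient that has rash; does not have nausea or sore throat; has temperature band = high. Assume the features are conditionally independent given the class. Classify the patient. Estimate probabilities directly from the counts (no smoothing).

bacterial: (73/124) × (29/73) × (46/73) × (24/73) × (67/73) ≈ 0.0444684
viral: (29/124) × (4/29) × (8/29) × (14/29) × (5/29) ≈ 0.000740683
fungal: (22/124) × (1/22) × (11/22) × (16/22) × (21/22) ≈ 0.00279925
Highest score → bacterial.

bacterial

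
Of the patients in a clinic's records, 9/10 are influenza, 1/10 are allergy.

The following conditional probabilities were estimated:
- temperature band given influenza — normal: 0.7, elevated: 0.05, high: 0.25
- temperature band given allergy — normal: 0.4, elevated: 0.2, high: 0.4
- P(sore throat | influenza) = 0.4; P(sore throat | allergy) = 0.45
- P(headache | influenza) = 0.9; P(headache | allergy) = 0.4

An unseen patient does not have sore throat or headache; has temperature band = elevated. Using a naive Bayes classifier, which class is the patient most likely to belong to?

influenza: 0.9 × 0.05 × (1−0.4) × (1−0.9) = 0.0027
allergy: 0.1 × 0.2 × (1−0.45) × (1−0.4) = 0.0066
Highest score → allergy.

allergy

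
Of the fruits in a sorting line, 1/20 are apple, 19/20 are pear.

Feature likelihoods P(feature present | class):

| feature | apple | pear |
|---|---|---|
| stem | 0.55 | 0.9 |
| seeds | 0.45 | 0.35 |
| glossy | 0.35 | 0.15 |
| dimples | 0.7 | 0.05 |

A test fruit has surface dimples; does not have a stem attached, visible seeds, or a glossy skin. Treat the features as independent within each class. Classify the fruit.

apple: 0.05 × (1−0.55) × (1−0.45) × (1−0.35) × 0.7 = 0.005630625
pear: 0.95 × (1−0.9) × (1−0.35) × (1−0.15) × 0.05 = 0.002624375
Highest score → apple.

apple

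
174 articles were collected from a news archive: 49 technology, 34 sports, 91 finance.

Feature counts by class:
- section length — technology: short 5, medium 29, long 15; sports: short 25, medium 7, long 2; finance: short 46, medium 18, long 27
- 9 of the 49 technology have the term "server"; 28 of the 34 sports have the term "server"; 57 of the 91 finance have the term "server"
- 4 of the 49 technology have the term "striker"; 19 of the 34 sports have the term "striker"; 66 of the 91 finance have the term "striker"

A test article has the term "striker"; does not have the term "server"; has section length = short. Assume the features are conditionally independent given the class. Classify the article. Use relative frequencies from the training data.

technology: (49/174) × (5/49) × (40/49) × (4/49) ≈ 0.00191491
sports: (34/174) × (25/34) × (6/34) × (19/34) ≈ 0.014169
finance: (91/174) × (46/91) × (34/91) × (66/91) ≈ 0.0716389
Highest score → finance.

finance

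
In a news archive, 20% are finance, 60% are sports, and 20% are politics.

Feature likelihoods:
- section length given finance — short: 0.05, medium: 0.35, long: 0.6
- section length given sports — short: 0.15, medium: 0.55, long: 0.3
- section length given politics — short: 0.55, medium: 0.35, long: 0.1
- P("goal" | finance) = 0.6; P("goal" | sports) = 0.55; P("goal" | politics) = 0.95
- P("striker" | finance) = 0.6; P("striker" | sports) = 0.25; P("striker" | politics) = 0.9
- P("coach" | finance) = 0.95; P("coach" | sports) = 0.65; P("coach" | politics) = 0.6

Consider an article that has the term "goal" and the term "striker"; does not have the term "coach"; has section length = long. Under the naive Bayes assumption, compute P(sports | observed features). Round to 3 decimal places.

0.490

finance: 0.2 × 0.6 × 0.6 × 0.6 × (1−0.95) = 0.00216
sports: 0.6 × 0.3 × 0.55 × 0.25 × (1−0.65) = 0.0086625
politics: 0.2 × 0.1 × 0.95 × 0.9 × (1−0.6) = 0.00684
P(sports | x) = 0.0086625 / 0.0176625 ≈ 0.490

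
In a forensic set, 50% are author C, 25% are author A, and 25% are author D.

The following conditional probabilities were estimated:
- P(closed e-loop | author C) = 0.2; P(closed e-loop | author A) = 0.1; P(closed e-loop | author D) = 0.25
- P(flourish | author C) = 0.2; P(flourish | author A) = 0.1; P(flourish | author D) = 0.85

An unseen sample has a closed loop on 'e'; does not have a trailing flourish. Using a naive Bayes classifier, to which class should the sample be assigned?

author C: 0.5 × 0.2 × (1−0.2) = 0.08
author A: 0.25 × 0.1 × (1−0.1) = 0.0225
author D: 0.25 × 0.25 × (1−0.85) = 0.009375
Highest score → author C.

author C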